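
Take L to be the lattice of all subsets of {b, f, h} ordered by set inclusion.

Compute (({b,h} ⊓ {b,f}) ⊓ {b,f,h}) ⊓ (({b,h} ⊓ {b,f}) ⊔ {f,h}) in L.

{b,h} ∧ {b,f} = {b}
{b} ∧ {b,f,h} = {b}
{b,h} ∧ {b,f} = {b}
{b} ∨ {f,h} = {b,f,h}
{b} ∧ {b,f,h} = {b}

{b}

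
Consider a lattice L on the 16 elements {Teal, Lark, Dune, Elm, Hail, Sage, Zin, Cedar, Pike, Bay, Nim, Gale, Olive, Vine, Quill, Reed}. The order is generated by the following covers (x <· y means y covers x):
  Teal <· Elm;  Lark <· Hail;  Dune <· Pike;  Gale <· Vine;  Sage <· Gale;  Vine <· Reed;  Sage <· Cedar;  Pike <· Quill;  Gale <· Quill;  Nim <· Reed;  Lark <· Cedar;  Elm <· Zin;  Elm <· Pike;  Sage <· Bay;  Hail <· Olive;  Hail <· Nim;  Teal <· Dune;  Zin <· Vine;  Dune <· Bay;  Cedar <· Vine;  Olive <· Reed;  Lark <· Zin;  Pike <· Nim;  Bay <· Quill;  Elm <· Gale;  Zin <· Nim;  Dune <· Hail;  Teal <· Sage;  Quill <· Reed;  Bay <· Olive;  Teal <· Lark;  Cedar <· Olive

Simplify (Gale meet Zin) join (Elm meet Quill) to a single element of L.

Elm

Gale ∧ Zin = Elm
Elm ∧ Quill = Elm
Elm ∨ Elm = Elm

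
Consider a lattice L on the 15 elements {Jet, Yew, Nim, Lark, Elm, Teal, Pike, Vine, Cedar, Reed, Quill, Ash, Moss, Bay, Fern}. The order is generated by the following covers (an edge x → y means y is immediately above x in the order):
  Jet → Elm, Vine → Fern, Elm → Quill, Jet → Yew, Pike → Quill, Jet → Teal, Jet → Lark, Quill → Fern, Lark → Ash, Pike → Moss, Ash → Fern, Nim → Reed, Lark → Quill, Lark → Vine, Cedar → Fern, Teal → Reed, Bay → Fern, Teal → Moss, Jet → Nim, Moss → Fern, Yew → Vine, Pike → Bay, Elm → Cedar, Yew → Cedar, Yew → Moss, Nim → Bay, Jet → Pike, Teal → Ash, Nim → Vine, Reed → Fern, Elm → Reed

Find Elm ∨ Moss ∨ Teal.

Common upper bounds of {Elm, Moss, Teal}: Fern.
The least among these is Fern.

Fern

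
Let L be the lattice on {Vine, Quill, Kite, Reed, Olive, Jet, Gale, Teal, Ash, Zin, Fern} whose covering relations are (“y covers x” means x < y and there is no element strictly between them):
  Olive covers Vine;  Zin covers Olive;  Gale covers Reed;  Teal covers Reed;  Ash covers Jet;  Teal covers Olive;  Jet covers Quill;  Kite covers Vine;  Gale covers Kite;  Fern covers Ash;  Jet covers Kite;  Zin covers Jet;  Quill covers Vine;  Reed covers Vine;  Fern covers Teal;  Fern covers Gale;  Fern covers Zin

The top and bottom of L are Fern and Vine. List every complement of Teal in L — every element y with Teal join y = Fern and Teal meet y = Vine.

Ash, Jet, Kite, Quill

Need y with Teal ∨ y = Fern and Teal ∧ y = Vine.
Checking each element gives: Ash, Jet, Kite, Quill.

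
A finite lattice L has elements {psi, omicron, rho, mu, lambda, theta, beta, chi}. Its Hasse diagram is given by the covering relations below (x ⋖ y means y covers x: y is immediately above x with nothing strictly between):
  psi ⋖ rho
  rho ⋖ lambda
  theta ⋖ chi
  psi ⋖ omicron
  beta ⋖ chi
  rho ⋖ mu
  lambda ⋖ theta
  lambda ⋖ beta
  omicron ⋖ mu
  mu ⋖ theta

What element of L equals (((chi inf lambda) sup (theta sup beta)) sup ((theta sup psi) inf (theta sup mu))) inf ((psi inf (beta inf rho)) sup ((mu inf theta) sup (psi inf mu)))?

mu

chi ∧ lambda = lambda
theta ∨ beta = chi
lambda ∨ chi = chi
theta ∨ psi = theta
theta ∨ mu = theta
theta ∧ theta = theta
chi ∨ theta = chi
beta ∧ rho = rho
psi ∧ rho = psi
mu ∧ theta = mu
psi ∧ mu = psi
mu ∨ psi = mu
psi ∨ mu = mu
chi ∧ mu = mu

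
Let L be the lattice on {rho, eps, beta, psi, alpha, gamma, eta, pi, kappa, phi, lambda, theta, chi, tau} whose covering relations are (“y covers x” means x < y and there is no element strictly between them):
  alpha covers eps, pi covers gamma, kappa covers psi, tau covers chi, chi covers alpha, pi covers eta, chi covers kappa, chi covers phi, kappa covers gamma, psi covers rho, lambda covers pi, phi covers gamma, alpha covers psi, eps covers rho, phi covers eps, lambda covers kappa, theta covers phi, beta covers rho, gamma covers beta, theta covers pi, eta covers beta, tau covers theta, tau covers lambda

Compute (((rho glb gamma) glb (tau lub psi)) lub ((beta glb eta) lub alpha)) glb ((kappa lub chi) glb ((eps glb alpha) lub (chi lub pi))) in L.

chi

rho ∧ gamma = rho
tau ∨ psi = tau
rho ∧ tau = rho
beta ∧ eta = beta
beta ∨ alpha = chi
rho ∨ chi = chi
kappa ∨ chi = chi
eps ∧ alpha = eps
chi ∨ pi = tau
eps ∨ tau = tau
chi ∧ tau = chi
chi ∧ chi = chi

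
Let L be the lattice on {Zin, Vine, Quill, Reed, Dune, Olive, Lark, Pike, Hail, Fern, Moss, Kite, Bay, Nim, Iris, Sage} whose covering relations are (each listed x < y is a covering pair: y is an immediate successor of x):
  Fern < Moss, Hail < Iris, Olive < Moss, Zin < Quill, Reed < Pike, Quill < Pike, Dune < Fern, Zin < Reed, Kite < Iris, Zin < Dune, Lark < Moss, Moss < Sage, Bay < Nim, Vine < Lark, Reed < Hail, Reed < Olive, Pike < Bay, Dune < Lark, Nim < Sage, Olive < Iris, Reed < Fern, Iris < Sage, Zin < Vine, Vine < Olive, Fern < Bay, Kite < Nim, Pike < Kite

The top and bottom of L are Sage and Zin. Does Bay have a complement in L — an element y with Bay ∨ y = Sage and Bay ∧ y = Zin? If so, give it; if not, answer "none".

Need y with Bay ∨ y = Sage and Bay ∧ y = Zin.
Checking each element gives: Vine.

Vine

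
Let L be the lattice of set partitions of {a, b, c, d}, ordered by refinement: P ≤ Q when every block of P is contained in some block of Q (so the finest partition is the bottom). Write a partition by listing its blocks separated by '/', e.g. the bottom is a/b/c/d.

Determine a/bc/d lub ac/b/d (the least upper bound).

The join of a/bc/d and ac/b/d merges any blocks that overlap across the partitions, giving abc/d.

abc/d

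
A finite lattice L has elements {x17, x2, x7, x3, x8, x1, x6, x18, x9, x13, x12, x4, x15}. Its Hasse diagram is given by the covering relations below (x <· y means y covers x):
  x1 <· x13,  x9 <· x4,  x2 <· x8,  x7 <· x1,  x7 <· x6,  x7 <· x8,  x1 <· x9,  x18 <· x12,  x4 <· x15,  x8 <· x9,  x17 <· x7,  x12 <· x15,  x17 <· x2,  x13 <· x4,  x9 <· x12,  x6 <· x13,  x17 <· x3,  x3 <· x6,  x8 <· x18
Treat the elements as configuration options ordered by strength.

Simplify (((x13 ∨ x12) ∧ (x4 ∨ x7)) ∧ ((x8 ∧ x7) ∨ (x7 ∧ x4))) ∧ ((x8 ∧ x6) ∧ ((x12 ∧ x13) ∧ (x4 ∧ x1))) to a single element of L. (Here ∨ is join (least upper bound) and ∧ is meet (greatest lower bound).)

x13 ∨ x12 = x15
x4 ∨ x7 = x4
x15 ∧ x4 = x4
x8 ∧ x7 = x7
x7 ∧ x4 = x7
x7 ∨ x7 = x7
x4 ∧ x7 = x7
x8 ∧ x6 = x7
x12 ∧ x13 = x1
x4 ∧ x1 = x1
x1 ∧ x1 = x1
x7 ∧ x1 = x7
x7 ∧ x7 = x7

x7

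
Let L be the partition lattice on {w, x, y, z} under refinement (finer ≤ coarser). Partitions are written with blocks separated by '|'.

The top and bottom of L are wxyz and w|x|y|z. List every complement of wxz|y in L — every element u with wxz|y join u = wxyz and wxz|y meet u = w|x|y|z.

wy|x|z, w|xy|z, w|x|yz

Need u with wxz|y ∨ u = wxyz and wxz|y ∧ u = w|x|y|z.
Checking each element gives: wy|x|z, w|xy|z, w|x|yz.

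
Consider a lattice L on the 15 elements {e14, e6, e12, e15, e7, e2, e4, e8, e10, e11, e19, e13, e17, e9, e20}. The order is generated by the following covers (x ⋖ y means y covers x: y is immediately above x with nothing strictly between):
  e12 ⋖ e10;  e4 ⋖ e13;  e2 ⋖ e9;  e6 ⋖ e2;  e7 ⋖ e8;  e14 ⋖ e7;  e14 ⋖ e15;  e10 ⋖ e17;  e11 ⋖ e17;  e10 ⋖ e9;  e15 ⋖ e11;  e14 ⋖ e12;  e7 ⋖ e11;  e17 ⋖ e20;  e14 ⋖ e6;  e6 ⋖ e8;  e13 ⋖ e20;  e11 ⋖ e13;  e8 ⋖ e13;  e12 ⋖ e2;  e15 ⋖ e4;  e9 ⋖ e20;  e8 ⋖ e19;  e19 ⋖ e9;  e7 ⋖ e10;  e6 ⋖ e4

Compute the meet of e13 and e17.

e11

Common lower bounds of {e13, e17}: e11, e14, e15, e7.
The greatest among these is e11.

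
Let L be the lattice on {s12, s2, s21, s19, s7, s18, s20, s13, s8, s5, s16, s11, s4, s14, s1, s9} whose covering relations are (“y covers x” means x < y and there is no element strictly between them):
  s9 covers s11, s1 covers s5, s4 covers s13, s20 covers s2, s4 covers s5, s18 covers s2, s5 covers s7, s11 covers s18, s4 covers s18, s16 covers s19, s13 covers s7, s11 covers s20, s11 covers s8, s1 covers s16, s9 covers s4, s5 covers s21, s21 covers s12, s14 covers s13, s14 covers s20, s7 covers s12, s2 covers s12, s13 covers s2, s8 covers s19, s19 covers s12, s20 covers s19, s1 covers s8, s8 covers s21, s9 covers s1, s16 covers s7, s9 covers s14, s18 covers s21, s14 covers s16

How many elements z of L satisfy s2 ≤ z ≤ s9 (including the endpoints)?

8

The interval [s2, s9] = {s11, s13, s14, s18, s2, s20, s4, s9}, which has 8 elements.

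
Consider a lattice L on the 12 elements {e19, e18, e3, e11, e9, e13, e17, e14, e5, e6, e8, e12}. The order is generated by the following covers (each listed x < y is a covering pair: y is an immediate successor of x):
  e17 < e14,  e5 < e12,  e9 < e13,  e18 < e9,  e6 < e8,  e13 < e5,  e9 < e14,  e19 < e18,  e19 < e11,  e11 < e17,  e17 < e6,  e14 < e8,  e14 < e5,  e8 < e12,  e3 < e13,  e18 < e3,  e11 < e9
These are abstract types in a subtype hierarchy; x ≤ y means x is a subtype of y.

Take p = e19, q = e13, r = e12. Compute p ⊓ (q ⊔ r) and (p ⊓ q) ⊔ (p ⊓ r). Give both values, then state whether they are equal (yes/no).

q ⊔ r = e12, so p ⊓ (q ⊔ r) = e19 ⊓ e12 = e19.
p ⊓ q = e19 and p ⊓ r = e19, so (p ⊓ q) ⊔ (p ⊓ r) = e19 ⊔ e19 = e19.
Equal: yes.

e19; e19; yes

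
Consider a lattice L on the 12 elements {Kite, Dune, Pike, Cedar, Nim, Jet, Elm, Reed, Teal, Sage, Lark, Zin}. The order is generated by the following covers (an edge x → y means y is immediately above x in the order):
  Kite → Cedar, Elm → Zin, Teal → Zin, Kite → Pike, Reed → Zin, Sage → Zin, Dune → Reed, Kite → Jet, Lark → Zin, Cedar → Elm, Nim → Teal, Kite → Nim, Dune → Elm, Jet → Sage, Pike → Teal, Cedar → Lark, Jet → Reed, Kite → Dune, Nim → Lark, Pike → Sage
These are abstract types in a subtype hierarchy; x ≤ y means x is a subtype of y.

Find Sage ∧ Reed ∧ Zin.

Common lower bounds of {Sage, Reed, Zin}: Jet, Kite.
The greatest among these is Jet.

Jet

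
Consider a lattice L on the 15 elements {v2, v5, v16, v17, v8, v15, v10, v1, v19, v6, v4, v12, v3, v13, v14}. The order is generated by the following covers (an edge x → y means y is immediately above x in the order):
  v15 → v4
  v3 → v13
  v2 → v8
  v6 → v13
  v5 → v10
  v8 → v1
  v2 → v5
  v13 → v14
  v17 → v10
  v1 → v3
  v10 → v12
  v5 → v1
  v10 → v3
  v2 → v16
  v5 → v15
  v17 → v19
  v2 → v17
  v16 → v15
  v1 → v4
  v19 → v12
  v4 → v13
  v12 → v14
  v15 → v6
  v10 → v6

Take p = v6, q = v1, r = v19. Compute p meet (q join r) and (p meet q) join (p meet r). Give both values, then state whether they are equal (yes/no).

v6; v10; no

q join r = v14, so p meet (q join r) = v6 meet v14 = v6.
p meet q = v5 and p meet r = v17, so (p meet q) join (p meet r) = v5 join v17 = v10.
Equal: no.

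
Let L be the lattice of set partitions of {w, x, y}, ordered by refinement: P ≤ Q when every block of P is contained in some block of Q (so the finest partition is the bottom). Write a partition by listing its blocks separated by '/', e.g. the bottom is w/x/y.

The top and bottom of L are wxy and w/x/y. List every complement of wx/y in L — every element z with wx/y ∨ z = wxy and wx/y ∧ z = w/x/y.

w/xy, wy/x

Need z with wx/y ∨ z = wxy and wx/y ∧ z = w/x/y.
Checking each element gives: w/xy, wy/x.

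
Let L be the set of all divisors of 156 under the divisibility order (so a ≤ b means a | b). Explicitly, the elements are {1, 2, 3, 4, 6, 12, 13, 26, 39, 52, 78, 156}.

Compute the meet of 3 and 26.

Common lower bounds of {3, 26}: 1.
The greatest among these is 1.

1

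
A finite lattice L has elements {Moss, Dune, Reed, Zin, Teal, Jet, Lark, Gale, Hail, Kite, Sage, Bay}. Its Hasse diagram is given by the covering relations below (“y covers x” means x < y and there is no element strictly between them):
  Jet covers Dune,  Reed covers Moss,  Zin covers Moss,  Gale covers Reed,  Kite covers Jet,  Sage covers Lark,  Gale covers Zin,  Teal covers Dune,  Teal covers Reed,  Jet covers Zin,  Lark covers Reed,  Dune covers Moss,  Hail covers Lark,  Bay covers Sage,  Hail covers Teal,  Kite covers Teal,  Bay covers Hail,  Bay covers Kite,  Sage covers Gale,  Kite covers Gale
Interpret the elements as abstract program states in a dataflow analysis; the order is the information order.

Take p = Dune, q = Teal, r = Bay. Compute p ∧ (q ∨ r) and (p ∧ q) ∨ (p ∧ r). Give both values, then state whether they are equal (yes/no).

q ∨ r = Bay, so p ∧ (q ∨ r) = Dune ∧ Bay = Dune.
p ∧ q = Dune and p ∧ r = Dune, so (p ∧ q) ∨ (p ∧ r) = Dune ∨ Dune = Dune.
Equal: yes.

Dune; Dune; yes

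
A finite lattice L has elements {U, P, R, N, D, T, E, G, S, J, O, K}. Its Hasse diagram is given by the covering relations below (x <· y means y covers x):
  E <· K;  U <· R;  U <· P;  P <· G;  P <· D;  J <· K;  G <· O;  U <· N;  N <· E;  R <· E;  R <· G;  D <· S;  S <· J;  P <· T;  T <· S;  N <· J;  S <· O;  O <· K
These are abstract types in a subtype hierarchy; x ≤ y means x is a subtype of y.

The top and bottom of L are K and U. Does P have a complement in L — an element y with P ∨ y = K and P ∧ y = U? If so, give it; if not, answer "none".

Need y with P ∨ y = K and P ∧ y = U.
Checking each element gives: E.

E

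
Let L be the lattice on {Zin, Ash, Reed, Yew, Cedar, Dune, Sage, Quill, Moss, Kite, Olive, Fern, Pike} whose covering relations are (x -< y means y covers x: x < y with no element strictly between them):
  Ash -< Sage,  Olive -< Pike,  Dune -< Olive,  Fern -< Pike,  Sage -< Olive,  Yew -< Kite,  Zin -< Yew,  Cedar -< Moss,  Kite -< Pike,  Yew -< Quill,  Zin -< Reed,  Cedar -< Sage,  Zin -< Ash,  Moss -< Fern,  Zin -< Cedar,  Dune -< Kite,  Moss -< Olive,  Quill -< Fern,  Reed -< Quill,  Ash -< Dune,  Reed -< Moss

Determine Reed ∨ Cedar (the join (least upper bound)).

Moss

Common upper bounds of {Reed, Cedar}: Fern, Moss, Olive, Pike.
The least among these is Moss.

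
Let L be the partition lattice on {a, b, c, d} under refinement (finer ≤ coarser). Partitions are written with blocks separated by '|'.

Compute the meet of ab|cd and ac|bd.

a|b|c|d

The meet (common refinement) of ab|cd and ac|bd intersects blocks pairwise, giving a|b|c|d.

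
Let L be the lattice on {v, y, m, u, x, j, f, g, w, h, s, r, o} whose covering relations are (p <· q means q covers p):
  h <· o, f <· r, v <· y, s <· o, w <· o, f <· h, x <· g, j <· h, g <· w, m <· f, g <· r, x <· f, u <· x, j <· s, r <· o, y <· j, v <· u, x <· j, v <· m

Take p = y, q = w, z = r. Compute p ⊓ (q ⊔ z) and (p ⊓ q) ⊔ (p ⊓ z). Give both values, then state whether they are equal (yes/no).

q ⊔ z = o, so p ⊓ (q ⊔ z) = y ⊓ o = y.
p ⊓ q = v and p ⊓ z = v, so (p ⊓ q) ⊔ (p ⊓ z) = v ⊔ v = v.
Equal: no.

y; v; no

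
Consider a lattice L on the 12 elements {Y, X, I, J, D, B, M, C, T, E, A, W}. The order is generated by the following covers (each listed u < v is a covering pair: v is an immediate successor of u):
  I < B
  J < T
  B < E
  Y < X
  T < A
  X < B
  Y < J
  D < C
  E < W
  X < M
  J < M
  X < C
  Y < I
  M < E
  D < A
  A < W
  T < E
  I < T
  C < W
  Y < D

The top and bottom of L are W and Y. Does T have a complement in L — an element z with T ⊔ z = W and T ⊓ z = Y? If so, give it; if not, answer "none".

C

Need z with T ∨ z = W and T ∧ z = Y.
Checking each element gives: C.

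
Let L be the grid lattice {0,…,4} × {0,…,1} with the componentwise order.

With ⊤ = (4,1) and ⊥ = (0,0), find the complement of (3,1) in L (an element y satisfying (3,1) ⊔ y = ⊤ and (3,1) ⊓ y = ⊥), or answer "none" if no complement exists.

none

For every candidate y, either (3,1) ∨ y ≠ (4,1) or (3,1) ∧ y ≠ (0,0); no complement exists.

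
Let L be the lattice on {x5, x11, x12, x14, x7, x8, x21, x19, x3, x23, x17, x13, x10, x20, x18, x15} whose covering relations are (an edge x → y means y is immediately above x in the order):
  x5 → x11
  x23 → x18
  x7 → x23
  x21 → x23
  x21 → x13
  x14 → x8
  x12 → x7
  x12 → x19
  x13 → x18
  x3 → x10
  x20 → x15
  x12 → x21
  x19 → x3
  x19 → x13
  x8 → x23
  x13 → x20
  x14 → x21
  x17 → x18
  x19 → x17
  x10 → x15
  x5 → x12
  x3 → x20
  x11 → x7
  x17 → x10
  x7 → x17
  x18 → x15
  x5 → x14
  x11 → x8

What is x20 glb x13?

Common lower bounds of {x20, x13}: x12, x13, x14, x19, x21, x5.
The greatest among these is x13.

x13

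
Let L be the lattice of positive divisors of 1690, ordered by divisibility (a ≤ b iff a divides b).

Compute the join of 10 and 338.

In the divisibility order, the join is the least common multiple: lcm(10, 338) = 1690.

1690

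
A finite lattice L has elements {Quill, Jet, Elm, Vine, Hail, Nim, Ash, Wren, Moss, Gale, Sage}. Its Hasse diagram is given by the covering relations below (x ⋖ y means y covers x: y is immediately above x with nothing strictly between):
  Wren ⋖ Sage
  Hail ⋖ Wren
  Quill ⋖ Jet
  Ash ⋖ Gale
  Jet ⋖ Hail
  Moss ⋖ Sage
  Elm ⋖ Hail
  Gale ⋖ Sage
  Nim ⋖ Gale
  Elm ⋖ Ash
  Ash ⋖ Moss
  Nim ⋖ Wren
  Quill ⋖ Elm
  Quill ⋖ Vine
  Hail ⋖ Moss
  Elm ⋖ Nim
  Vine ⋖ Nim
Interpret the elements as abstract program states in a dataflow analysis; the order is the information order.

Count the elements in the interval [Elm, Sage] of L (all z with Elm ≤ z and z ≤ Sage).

8

The interval [Elm, Sage] = {Ash, Elm, Gale, Hail, Moss, Nim, Sage, Wren}, which has 8 elements.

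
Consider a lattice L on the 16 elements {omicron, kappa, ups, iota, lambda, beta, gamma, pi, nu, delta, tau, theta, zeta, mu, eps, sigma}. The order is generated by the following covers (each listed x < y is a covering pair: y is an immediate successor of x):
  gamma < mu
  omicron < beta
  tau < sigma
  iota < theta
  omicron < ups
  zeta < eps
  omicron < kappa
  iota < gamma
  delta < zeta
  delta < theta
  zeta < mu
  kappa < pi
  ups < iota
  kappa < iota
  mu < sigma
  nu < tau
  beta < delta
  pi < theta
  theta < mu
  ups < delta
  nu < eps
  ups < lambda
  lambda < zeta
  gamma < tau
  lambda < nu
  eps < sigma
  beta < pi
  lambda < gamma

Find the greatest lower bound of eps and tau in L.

nu

Common lower bounds of {eps, tau}: lambda, nu, omicron, ups.
The greatest among these is nu.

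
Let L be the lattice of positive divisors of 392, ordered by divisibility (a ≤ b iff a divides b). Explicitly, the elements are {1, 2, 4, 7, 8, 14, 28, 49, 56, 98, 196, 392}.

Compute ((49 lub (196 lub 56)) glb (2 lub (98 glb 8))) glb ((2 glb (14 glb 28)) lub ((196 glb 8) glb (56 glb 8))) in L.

2

196 ∨ 56 = 392
49 ∨ 392 = 392
98 ∧ 8 = 2
2 ∨ 2 = 2
392 ∧ 2 = 2
14 ∧ 28 = 14
2 ∧ 14 = 2
196 ∧ 8 = 4
56 ∧ 8 = 8
4 ∧ 8 = 4
2 ∨ 4 = 4
2 ∧ 4 = 2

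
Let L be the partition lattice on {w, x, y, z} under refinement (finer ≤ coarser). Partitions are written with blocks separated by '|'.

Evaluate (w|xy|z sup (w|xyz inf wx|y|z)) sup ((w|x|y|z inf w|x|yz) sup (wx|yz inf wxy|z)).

wxy|z

w|xyz ∧ wx|y|z = w|x|y|z
w|xy|z ∨ w|x|y|z = w|xy|z
w|x|y|z ∧ w|x|yz = w|x|y|z
wx|yz ∧ wxy|z = wx|y|z
w|x|y|z ∨ wx|y|z = wx|y|z
w|xy|z ∨ wx|y|z = wxy|z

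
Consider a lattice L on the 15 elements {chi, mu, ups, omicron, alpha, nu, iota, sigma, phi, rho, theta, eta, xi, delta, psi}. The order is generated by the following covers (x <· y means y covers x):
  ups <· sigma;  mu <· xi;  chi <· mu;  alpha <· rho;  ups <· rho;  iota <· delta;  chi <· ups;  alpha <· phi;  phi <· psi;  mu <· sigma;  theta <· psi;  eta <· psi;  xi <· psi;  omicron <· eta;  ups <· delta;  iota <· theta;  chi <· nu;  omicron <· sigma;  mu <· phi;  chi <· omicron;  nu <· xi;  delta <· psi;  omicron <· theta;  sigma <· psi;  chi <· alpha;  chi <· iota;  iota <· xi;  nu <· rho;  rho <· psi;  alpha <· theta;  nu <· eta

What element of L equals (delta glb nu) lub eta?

eta

delta ∧ nu = chi
chi ∨ eta = eta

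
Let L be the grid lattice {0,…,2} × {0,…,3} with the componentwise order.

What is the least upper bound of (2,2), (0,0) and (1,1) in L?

In a product of chains, the join is componentwise max, giving (2,2).

(2,2)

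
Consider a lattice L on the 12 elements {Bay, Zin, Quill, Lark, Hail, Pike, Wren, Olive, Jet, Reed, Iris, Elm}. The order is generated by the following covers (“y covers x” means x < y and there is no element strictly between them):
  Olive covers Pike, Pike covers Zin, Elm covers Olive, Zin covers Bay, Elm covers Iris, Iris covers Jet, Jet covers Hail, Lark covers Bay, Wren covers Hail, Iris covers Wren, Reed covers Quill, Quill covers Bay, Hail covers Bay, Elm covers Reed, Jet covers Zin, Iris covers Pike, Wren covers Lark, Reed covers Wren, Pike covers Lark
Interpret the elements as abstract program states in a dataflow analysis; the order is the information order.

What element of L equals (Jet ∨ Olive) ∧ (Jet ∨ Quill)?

Jet ∨ Olive = Elm
Jet ∨ Quill = Elm
Elm ∧ Elm = Elm

Elm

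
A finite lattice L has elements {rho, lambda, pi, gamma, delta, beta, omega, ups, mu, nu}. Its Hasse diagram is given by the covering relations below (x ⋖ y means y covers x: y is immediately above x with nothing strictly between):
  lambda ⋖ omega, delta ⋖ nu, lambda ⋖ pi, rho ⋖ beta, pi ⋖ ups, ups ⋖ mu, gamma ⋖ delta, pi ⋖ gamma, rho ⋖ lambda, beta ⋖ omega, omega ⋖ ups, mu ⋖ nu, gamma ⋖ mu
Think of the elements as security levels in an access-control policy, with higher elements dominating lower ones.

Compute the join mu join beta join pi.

mu

Common upper bounds of {mu, beta, pi}: mu, nu.
The least among these is mu.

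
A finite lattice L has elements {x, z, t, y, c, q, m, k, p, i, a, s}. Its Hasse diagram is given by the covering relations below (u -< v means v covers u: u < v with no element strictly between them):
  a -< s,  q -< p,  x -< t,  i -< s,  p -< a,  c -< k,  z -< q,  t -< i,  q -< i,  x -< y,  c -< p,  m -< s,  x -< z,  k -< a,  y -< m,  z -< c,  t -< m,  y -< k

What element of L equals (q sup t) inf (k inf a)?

q ∨ t = i
k ∧ a = k
i ∧ k = z

z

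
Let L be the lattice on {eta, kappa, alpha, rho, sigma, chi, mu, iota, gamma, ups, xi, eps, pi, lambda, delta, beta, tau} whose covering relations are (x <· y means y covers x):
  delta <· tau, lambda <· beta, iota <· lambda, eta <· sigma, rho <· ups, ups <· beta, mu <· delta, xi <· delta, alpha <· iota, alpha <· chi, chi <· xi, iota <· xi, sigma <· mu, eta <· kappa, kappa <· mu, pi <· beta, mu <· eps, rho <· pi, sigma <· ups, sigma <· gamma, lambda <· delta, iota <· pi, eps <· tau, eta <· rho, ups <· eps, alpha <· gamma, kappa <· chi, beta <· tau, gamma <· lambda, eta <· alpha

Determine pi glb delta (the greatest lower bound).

iota

Common lower bounds of {pi, delta}: alpha, eta, iota.
The greatest among these is iota.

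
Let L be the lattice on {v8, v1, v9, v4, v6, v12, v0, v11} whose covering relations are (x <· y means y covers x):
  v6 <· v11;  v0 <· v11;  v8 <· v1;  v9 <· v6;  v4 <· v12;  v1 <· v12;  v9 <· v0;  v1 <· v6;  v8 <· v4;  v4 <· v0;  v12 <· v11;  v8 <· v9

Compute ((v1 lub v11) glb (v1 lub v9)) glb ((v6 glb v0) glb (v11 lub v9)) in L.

v1 ∨ v11 = v11
v1 ∨ v9 = v6
v11 ∧ v6 = v6
v6 ∧ v0 = v9
v11 ∨ v9 = v11
v9 ∧ v11 = v9
v6 ∧ v9 = v9

v9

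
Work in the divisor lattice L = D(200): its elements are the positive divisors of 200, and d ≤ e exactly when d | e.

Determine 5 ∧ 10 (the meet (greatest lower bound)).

In the divisibility order, the meet is the greatest common divisor: gcd(5, 10) = 5.

5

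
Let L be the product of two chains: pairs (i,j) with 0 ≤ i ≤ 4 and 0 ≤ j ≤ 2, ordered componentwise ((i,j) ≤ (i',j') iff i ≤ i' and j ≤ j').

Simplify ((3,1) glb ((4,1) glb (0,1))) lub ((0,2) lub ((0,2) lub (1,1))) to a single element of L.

(1,2)

(4,1) ∧ (0,1) = (0,1)
(3,1) ∧ (0,1) = (0,1)
(0,2) ∨ (1,1) = (1,2)
(0,2) ∨ (1,2) = (1,2)
(0,1) ∨ (1,2) = (1,2)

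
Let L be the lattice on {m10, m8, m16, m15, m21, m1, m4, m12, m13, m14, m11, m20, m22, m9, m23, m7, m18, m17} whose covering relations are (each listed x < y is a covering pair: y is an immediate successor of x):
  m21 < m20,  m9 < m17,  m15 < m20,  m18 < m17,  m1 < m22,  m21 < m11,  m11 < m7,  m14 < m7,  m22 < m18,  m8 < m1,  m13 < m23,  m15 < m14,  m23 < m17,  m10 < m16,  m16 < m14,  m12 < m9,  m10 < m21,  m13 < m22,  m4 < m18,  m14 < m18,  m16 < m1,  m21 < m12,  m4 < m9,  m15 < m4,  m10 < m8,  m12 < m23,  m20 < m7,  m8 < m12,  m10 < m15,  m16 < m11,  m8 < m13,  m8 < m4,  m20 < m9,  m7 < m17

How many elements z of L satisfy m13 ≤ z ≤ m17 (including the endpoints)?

The interval [m13, m17] = {m13, m17, m18, m22, m23}, which has 5 elements.

5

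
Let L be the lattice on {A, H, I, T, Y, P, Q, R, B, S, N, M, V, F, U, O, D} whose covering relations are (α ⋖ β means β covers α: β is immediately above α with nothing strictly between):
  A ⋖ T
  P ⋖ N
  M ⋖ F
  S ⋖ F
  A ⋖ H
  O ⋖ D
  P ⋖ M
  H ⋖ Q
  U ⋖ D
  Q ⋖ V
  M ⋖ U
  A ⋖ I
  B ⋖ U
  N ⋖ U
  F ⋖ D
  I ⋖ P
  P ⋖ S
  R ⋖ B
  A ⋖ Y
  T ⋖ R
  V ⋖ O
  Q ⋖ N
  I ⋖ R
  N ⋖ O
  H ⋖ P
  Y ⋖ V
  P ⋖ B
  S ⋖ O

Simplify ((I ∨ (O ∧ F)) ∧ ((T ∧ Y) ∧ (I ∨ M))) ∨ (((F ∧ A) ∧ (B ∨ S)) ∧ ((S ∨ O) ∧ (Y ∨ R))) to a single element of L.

A

O ∧ F = S
I ∨ S = S
T ∧ Y = A
I ∨ M = M
A ∧ M = A
S ∧ A = A
F ∧ A = A
B ∨ S = D
A ∧ D = A
S ∨ O = O
Y ∨ R = D
O ∧ D = O
A ∧ O = A
A ∨ A = A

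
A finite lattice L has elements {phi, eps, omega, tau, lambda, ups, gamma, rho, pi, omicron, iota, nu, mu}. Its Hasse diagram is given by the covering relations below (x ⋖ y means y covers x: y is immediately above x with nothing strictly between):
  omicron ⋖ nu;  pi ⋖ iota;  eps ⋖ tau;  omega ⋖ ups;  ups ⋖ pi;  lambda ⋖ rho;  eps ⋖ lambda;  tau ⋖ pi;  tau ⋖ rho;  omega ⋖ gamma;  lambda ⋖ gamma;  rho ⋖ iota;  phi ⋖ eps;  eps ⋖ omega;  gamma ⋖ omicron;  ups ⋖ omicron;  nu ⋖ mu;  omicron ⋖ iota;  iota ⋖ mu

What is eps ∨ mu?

mu

Common upper bounds of {eps, mu}: mu.
The least among these is mu.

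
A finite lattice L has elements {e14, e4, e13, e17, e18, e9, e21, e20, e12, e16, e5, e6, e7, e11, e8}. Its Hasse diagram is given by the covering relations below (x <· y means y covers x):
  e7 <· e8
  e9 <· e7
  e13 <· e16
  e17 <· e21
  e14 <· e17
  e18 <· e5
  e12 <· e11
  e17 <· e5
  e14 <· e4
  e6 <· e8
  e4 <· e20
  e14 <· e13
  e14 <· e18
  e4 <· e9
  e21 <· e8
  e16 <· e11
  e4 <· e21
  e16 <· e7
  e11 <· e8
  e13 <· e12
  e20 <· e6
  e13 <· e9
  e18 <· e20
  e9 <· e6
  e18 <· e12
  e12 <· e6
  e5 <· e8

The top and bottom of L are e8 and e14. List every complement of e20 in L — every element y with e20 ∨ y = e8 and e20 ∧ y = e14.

Need y with e20 ∨ y = e8 and e20 ∧ y = e14.
Checking each element gives: e16, e17.

e16, e17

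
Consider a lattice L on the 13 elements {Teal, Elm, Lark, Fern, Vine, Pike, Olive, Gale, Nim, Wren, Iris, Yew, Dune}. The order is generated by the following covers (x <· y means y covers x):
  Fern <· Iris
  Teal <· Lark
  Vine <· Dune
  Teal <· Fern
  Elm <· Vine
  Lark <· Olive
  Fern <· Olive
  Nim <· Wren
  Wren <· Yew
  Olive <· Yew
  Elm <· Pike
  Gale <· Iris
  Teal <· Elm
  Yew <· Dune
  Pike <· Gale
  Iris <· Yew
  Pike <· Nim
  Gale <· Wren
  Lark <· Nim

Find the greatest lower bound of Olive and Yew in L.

Common lower bounds of {Olive, Yew}: Fern, Lark, Olive, Teal.
The greatest among these is Olive.

Olive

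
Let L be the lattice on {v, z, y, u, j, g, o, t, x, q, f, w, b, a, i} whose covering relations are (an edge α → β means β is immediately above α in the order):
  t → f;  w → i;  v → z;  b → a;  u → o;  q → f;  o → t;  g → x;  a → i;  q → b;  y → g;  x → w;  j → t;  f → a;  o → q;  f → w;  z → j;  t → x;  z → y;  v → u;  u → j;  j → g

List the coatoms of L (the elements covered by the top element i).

a, w

The coatoms are exactly the elements covered by i: a, w.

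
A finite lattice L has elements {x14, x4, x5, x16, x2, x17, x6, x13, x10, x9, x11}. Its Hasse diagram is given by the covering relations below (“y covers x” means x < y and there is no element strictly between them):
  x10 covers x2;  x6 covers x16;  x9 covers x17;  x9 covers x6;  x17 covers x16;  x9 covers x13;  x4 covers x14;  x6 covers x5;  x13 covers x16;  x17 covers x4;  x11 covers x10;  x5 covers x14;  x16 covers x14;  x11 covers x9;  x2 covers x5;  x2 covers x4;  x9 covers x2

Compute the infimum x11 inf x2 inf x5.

x5

Common lower bounds of {x11, x2, x5}: x14, x5.
The greatest among these is x5.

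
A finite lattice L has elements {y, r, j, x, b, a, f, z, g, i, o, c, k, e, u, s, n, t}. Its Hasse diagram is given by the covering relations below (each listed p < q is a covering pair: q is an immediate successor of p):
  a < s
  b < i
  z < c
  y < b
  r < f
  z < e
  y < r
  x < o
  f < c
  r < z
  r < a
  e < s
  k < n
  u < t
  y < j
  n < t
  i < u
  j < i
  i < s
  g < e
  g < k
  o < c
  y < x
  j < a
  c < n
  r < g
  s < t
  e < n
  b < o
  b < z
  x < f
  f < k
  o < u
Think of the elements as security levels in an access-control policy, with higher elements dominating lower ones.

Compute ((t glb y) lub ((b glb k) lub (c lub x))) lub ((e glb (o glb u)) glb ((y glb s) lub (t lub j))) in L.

c

t ∧ y = y
b ∧ k = y
c ∨ x = c
y ∨ c = c
y ∨ c = c
o ∧ u = o
e ∧ o = b
y ∧ s = y
t ∨ j = t
y ∨ t = t
b ∧ t = b
c ∨ b = c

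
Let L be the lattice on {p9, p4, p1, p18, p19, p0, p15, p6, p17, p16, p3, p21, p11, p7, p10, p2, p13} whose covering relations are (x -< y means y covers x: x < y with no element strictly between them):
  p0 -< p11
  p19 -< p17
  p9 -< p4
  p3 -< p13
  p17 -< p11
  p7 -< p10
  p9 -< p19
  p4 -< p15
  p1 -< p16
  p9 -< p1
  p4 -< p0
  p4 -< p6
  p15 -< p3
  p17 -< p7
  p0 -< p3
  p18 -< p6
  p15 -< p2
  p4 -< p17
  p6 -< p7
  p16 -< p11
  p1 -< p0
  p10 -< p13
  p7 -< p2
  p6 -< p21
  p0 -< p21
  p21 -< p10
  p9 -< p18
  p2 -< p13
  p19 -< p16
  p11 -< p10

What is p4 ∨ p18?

Common upper bounds of {p4, p18}: p10, p13, p2, p21, p6, p7.
The least among these is p6.

p6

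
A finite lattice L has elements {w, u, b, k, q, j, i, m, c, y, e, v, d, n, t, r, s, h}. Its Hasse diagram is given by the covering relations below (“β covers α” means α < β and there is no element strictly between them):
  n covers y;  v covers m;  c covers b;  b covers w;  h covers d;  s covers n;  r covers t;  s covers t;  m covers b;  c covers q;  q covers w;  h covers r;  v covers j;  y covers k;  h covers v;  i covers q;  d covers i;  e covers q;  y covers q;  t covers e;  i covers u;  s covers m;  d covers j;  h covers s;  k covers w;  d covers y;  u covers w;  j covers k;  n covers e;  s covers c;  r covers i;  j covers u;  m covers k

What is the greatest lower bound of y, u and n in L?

w

Common lower bounds of {y, u, n}: w.
The greatest among these is w.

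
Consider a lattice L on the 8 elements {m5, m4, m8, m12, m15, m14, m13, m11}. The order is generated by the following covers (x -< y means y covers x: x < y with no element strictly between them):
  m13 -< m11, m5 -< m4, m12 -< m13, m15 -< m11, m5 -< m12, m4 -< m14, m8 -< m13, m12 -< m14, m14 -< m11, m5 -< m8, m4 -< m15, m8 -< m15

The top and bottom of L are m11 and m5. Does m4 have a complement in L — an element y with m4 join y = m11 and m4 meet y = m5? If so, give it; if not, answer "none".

Need y with m4 ∨ y = m11 and m4 ∧ y = m5.
Checking each element gives: m13.

m13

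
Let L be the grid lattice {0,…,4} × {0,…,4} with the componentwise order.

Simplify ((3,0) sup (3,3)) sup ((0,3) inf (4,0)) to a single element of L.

(3,3)

(3,0) ∨ (3,3) = (3,3)
(0,3) ∧ (4,0) = (0,0)
(3,3) ∨ (0,0) = (3,3)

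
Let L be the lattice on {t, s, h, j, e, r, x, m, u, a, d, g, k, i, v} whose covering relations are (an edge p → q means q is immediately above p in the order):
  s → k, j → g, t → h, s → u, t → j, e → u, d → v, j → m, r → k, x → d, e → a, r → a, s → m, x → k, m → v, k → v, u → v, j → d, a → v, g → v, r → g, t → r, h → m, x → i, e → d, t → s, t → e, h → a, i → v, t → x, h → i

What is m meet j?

Common lower bounds of {m, j}: j, t.
The greatest among these is j.

j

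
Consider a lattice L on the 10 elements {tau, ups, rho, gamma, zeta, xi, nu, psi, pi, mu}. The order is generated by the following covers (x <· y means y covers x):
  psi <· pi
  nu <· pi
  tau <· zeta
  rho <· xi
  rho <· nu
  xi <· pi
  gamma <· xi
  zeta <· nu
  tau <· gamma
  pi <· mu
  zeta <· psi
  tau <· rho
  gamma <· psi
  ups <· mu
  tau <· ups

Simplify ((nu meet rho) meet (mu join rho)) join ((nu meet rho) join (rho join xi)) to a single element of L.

nu ∧ rho = rho
mu ∨ rho = mu
rho ∧ mu = rho
nu ∧ rho = rho
rho ∨ xi = xi
rho ∨ xi = xi
rho ∨ xi = xi

xi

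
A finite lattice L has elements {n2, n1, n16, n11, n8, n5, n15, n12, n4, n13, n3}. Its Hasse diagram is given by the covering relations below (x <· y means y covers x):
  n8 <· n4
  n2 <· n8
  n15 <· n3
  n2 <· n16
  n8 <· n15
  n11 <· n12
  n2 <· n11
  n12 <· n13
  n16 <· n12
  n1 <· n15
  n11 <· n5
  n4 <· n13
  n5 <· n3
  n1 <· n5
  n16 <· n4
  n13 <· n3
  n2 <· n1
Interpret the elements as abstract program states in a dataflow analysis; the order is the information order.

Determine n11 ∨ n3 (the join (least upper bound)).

n3

Common upper bounds of {n11, n3}: n3.
The least among these is n3.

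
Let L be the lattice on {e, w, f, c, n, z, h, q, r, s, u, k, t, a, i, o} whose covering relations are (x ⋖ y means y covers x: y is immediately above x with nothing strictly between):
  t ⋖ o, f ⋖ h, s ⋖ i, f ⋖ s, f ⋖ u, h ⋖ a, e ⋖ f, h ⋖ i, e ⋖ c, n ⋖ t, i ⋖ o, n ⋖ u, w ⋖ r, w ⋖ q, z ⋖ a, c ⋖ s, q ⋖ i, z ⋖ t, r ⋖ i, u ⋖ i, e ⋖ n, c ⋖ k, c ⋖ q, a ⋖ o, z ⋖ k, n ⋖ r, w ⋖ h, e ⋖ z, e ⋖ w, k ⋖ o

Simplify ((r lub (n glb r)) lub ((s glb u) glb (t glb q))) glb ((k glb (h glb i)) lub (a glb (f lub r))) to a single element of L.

n ∧ r = n
r ∨ n = r
s ∧ u = f
t ∧ q = e
f ∧ e = e
r ∨ e = r
h ∧ i = h
k ∧ h = e
f ∨ r = i
a ∧ i = h
e ∨ h = h
r ∧ h = w

w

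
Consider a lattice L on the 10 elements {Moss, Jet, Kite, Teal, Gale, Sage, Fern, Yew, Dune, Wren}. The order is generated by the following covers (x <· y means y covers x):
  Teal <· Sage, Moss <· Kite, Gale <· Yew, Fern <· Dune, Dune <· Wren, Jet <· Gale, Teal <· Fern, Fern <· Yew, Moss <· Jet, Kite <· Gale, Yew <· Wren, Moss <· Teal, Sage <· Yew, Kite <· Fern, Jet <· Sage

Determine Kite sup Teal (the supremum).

Common upper bounds of {Kite, Teal}: Dune, Fern, Wren, Yew.
The least among these is Fern.

Fern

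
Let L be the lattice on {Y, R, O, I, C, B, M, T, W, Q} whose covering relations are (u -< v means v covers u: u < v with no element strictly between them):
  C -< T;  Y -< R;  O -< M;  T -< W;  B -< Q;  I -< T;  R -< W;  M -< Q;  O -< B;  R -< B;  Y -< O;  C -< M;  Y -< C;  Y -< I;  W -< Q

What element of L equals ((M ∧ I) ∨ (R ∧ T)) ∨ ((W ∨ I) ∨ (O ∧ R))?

M ∧ I = Y
R ∧ T = Y
Y ∨ Y = Y
W ∨ I = W
O ∧ R = Y
W ∨ Y = W
Y ∨ W = W

W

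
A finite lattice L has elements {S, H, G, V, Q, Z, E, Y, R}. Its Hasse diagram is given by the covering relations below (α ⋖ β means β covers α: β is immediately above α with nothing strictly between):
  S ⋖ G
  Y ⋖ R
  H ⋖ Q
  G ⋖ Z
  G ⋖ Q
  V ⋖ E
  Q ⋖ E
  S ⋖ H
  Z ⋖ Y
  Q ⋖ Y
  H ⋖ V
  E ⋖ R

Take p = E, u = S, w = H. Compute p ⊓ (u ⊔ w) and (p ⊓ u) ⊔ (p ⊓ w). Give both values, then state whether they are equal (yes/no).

u ⊔ w = H, so p ⊓ (u ⊔ w) = E ⊓ H = H.
p ⊓ u = S and p ⊓ w = H, so (p ⊓ u) ⊔ (p ⊓ w) = S ⊔ H = H.
Equal: yes.

H; H; yes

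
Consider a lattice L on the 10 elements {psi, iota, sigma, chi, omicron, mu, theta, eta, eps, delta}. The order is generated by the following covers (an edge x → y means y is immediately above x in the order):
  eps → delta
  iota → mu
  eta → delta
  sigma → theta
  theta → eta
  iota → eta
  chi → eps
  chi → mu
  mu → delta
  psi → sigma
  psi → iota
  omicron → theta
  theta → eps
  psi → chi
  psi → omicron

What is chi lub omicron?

eps

Common upper bounds of {chi, omicron}: delta, eps.
The least among these is eps.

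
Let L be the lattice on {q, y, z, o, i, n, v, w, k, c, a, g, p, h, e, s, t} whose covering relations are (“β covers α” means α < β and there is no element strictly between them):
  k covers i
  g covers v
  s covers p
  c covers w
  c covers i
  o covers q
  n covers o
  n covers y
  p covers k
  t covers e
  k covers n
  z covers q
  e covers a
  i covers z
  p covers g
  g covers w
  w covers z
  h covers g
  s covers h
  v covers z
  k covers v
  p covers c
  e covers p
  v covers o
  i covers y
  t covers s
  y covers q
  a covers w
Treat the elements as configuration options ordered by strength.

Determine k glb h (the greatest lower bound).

Common lower bounds of {k, h}: o, q, v, z.
The greatest among these is v.

v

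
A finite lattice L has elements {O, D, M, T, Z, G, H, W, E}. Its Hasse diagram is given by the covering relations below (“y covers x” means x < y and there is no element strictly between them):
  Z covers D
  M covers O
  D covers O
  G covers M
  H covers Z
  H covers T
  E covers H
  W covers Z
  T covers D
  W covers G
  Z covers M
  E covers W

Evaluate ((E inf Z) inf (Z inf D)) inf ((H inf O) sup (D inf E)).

E ∧ Z = Z
Z ∧ D = D
Z ∧ D = D
H ∧ O = O
D ∧ E = D
O ∨ D = D
D ∧ D = D

D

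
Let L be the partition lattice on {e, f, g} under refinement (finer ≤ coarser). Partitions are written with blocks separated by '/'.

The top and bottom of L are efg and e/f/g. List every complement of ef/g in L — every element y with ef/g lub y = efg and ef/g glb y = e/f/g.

e/fg, eg/f

Need y with ef/g ∨ y = efg and ef/g ∧ y = e/f/g.
Checking each element gives: e/fg, eg/f.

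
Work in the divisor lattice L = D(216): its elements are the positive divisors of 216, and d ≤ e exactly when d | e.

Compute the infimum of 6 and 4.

Common lower bounds of {6, 4}: 1, 2.
The greatest among these is 2.

2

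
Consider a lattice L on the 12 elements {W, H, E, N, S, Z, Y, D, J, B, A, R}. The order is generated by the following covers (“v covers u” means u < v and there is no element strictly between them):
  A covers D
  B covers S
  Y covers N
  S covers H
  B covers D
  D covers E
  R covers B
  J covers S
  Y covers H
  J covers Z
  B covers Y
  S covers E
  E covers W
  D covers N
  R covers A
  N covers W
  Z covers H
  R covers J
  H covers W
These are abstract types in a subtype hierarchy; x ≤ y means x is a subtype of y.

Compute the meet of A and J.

Common lower bounds of {A, J}: E, W.
The greatest among these is E.

E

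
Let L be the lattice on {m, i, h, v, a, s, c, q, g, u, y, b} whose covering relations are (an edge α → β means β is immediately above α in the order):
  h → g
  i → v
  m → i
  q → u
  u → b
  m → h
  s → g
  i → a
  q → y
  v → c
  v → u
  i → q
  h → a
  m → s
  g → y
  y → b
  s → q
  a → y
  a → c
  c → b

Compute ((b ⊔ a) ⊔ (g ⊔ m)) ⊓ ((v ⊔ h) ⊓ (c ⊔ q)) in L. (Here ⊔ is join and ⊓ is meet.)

c

b ∨ a = b
g ∨ m = g
b ∨ g = b
v ∨ h = c
c ∨ q = b
c ∧ b = c
b ∧ c = c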